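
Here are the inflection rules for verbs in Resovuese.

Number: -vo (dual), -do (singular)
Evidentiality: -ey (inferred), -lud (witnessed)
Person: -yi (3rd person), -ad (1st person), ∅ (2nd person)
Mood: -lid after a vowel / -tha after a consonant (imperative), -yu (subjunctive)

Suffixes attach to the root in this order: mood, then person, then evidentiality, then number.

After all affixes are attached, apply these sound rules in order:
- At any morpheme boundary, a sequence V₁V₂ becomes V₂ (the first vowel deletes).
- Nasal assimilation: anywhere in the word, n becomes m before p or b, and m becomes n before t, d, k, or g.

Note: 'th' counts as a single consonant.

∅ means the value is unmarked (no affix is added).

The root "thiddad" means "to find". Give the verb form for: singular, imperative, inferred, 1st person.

thiddadthadeydo

Attach mood imperative -tha (after consonant 'd') → thiddadtha.
Attach person 1st person -ad → thiddadthaad.
Attach evidentiality inferred -ey → thiddadthaadey.
Attach number singular -do → thiddadthaadeydo.
Apply vowel deletion: thiddadthaadeydo → thiddadthadeydo.
Nasal assimilation: no change.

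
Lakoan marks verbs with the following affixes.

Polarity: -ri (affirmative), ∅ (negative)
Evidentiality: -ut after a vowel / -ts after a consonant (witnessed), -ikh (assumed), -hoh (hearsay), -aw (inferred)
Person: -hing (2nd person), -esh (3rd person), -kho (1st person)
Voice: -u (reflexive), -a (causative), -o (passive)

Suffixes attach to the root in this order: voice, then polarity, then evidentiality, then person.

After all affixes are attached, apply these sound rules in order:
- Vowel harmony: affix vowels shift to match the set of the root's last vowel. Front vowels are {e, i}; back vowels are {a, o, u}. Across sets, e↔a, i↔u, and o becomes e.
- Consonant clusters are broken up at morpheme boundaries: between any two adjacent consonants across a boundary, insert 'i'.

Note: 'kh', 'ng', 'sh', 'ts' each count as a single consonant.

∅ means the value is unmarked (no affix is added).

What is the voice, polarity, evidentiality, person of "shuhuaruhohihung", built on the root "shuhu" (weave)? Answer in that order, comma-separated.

causative, affirmative, hearsay, 2nd person

Segment: shuhu-a-ri-hoh-hing.
voice: -a → causative.
polarity: -ri → affirmative.
evidentiality: -hoh → hearsay.
person: -hing → 2nd person.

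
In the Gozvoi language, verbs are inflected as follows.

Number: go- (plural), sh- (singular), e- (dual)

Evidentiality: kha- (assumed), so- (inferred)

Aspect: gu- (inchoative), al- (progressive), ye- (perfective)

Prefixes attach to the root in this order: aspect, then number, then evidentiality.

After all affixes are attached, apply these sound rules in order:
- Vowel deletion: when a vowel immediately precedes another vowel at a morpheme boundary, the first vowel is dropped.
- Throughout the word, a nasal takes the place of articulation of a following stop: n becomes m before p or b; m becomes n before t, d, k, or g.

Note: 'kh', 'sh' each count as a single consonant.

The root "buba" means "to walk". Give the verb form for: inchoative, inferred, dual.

Attach aspect inchoative gu- → gububa.
Attach number dual e- → egububa.
Attach evidentiality inferred so- → soegububa.
Apply vowel deletion: soegububa → segububa.
Nasal assimilation: no change.

segububa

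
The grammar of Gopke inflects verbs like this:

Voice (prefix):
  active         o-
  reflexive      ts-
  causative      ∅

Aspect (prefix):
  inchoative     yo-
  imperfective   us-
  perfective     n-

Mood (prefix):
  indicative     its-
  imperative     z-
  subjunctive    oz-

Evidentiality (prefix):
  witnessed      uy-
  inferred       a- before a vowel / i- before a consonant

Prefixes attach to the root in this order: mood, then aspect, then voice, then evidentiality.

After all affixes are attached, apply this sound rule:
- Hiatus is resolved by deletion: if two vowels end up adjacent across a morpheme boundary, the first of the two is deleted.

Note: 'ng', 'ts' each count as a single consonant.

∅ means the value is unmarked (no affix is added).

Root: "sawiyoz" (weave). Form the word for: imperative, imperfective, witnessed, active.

Attach mood imperative z- → zsawiyoz.
Attach aspect imperfective us- → uszsawiyoz.
Attach voice active o- → ouszsawiyoz.
Attach evidentiality witnessed uy- → uyouszsawiyoz.
Apply vowel deletion: uyouszsawiyoz → uyuszsawiyoz.

uyuszsawiyoz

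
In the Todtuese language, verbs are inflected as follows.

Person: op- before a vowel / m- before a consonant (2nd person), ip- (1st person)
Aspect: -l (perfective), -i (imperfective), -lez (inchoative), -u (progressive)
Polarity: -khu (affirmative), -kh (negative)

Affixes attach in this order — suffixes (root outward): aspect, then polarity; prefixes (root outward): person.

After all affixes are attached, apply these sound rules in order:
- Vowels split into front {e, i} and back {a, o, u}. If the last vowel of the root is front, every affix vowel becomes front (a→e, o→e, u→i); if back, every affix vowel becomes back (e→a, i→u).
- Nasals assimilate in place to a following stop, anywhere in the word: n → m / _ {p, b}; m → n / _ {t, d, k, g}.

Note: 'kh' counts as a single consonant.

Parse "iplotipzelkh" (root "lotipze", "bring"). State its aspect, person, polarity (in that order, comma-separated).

Segment: ip-lotipze-l-kh.
aspect: -l → perfective.
person: ip- → 1st person.
polarity: -kh → negative.

perfective, 1st person, negative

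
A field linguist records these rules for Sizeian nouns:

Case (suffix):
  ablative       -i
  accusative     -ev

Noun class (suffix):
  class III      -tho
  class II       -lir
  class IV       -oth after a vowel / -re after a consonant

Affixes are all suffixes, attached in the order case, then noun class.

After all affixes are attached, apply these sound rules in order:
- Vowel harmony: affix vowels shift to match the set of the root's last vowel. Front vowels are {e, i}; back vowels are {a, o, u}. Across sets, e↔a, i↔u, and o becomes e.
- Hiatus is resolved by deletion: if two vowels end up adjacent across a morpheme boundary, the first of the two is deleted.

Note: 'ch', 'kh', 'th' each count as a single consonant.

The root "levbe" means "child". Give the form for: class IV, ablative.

levbeth

Attach case ablative -i → levbei.
Attach noun class class IV -oth (after vowel 'i') → levbeioth.
Apply vowel harmony: levbeioth → levbeieth.
Apply vowel deletion: levbeieth → levbeth.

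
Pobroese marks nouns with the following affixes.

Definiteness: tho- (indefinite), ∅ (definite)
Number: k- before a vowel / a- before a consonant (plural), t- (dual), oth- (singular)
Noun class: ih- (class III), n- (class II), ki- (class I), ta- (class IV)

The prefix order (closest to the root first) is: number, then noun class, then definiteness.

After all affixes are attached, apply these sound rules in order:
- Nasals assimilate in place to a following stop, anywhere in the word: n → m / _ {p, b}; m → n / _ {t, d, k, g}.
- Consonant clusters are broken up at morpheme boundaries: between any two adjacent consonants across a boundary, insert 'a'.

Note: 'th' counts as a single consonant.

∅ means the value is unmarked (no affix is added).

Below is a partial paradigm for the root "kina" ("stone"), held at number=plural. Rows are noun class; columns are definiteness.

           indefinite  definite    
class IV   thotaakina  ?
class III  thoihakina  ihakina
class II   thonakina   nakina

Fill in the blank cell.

taakina

Attach number plural a- (before consonant 'k') → akina.
Attach noun class class IV ta- → taakina.
definiteness = definite: zero marking, form stays taakina.
Nasal assimilation: no change.
Epenthesis: no change.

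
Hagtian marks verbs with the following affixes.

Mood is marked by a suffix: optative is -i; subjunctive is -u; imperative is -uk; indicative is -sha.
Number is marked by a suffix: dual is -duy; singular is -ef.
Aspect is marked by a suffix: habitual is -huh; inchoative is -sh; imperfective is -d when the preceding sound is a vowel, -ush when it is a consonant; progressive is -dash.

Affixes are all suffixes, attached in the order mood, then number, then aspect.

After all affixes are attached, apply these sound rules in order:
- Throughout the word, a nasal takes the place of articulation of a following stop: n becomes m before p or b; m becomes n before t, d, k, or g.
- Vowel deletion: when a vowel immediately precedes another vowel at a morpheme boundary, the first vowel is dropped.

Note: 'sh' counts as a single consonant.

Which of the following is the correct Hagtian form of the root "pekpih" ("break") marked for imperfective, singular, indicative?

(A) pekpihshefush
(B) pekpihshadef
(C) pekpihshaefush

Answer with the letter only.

Attach mood indicative -sha → pekpihsha.
Attach number singular -ef → pekpihshaef.
Attach aspect imperfective -ush (after consonant 'f') → pekpihshaefush.
Nasal assimilation: no change.
Apply vowel deletion: pekpihshaefush → pekpihshefush.
So the correct form is pekpihshefush, option (A).
(B) pekpihshadef is wrong: it has the affixes in the wrong order.
(C) pekpihshaefush is wrong: it fails to apply the sound rule(s).

A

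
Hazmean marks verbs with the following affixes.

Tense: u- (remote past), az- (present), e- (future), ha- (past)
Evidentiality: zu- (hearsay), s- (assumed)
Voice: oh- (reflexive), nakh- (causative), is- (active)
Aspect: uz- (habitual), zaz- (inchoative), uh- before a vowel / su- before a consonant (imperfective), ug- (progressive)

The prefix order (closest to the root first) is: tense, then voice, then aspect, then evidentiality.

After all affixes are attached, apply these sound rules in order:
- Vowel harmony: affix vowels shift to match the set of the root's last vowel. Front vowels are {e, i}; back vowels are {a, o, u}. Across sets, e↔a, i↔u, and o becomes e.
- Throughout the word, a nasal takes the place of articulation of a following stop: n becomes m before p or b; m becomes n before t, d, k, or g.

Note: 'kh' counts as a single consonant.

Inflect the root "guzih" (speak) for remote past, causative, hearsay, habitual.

ziiznekhiguzih

Attach tense remote past u- → uguzih.
Attach voice causative nakh- → nakhuguzih.
Attach aspect habitual uz- → uznakhuguzih.
Attach evidentiality hearsay zu- → zuuznakhuguzih.
Apply vowel harmony: zuuznakhuguzih → ziiznekhiguzih.
Nasal assimilation: no change.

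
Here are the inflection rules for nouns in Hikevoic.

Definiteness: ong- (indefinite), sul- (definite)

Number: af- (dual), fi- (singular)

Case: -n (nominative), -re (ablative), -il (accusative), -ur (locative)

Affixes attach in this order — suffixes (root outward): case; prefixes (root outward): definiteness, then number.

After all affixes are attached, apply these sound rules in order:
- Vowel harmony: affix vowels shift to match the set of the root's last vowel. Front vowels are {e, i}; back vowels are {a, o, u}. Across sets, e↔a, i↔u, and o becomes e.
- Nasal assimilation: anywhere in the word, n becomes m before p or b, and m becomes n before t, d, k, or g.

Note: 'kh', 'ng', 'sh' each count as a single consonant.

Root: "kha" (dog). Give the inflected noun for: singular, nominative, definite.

Attach definiteness definite sul- → sulkha.
Attach case nominative -n → sulkhan.
Attach number singular fi- → fisulkhan.
Apply vowel harmony: fisulkhan → fusulkhan.
Nasal assimilation: no change.

fusulkhan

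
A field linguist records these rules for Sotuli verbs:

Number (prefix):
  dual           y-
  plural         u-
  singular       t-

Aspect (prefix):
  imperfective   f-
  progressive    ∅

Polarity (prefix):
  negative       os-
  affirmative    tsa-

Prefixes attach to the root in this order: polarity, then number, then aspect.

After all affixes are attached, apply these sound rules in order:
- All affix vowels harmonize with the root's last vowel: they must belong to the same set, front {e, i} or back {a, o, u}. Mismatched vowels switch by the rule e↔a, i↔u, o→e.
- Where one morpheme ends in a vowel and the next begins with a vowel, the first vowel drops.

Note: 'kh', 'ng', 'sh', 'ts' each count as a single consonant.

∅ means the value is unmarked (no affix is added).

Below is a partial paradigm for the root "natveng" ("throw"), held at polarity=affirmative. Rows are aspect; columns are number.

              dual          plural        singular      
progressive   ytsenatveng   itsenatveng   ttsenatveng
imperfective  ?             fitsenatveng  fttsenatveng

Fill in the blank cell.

Attach polarity affirmative tsa- → tsanatveng.
Attach number dual y- → ytsanatveng.
Attach aspect imperfective f- → fytsanatveng.
Apply vowel harmony: fytsanatveng → fytsenatveng.
Vowel deletion: no change.

fytsenatveng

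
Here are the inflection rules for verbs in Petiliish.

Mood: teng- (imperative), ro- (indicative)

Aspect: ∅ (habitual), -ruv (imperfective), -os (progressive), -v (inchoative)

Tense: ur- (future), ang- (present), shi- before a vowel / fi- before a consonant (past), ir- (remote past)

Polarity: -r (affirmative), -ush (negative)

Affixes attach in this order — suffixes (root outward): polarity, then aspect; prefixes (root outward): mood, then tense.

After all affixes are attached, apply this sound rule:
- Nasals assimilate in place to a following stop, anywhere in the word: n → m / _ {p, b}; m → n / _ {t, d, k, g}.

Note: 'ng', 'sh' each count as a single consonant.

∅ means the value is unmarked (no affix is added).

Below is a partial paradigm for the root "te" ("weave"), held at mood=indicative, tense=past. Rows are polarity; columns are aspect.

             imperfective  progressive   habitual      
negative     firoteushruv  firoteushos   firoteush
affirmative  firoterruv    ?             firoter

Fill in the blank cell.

Attach mood indicative ro- → rote.
Attach polarity affirmative -r → roter.
Attach aspect progressive -os → roteros.
Attach tense past fi- (before consonant 'r') → firoteros.
Nasal assimilation: no change.

firoteros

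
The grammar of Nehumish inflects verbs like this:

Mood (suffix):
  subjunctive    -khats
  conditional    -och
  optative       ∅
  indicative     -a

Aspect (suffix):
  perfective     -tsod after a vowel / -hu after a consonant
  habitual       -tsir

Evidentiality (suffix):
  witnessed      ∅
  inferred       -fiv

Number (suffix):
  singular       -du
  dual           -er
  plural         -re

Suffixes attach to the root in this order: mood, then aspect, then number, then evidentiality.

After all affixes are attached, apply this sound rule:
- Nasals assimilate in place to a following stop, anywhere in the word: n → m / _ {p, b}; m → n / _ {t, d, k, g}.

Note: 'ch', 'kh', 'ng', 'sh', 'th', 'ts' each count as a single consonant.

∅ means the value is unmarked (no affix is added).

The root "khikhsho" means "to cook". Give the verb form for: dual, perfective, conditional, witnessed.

Attach mood conditional -och → khikhshooch.
Attach aspect perfective -hu (after consonant 'ch') → khikhshoochhu.
Attach number dual -er → khikhshoochhuer.
evidentiality = witnessed: zero marking, form stays khikhshoochhuer.
Nasal assimilation: no change.

khikhshoochhuer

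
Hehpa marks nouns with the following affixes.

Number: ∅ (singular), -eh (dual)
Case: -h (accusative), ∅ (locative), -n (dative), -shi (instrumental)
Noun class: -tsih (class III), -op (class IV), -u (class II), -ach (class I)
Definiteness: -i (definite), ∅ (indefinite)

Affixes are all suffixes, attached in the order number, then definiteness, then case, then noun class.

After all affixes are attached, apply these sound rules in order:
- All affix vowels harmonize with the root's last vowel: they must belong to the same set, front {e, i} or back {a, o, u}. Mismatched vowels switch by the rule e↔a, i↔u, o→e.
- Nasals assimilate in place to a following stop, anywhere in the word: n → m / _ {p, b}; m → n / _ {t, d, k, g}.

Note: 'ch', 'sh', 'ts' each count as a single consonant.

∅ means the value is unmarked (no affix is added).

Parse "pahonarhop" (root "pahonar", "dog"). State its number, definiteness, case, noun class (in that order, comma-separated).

Segment: pahonar-h-op.
number: ∅ → singular.
definiteness: ∅ → indefinite.
case: -h → accusative.
noun class: -op → class IV.

singular, indefinite, accusative, class IV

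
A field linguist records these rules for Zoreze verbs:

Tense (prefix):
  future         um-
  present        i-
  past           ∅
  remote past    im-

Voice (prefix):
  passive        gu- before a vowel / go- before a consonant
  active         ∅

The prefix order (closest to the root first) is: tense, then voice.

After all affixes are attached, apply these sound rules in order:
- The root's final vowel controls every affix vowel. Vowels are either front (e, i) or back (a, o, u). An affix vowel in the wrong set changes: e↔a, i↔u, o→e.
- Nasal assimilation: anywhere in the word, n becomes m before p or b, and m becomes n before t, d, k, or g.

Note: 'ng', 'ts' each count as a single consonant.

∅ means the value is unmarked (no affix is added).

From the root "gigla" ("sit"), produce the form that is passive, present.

Attach tense present i- → igigla.
Attach voice passive gu- (before vowel 'i') → guigigla.
Apply vowel harmony: guigigla → guugigla.
Nasal assimilation: no change.

guugigla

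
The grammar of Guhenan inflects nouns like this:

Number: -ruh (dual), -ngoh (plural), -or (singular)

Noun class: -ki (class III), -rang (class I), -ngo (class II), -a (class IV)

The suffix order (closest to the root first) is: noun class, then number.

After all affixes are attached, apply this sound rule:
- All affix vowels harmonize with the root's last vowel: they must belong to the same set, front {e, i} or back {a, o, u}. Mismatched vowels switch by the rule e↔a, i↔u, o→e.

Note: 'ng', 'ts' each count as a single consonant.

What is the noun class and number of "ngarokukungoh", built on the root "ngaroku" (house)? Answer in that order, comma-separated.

Segment: ngaroku-ki-ngoh.
noun class: -ki → class III.
number: -ngoh → plural.

class III, plural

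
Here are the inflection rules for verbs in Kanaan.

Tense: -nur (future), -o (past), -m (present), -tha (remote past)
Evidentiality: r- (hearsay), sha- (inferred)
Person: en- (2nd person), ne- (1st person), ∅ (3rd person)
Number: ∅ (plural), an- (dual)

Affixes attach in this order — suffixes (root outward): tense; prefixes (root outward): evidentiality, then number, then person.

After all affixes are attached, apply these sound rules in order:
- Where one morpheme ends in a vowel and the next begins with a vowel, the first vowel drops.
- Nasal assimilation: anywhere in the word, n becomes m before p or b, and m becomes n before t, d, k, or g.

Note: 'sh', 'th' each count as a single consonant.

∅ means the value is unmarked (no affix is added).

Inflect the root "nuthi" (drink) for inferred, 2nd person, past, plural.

Attach evidentiality inferred sha- → shanuthi.
Attach tense past -o → shanuthio.
number = plural: zero marking, form stays shanuthio.
Attach person 2nd person en- → enshanuthio.
Apply vowel deletion: enshanuthio → enshanutho.
Nasal assimilation: no change.

enshanutho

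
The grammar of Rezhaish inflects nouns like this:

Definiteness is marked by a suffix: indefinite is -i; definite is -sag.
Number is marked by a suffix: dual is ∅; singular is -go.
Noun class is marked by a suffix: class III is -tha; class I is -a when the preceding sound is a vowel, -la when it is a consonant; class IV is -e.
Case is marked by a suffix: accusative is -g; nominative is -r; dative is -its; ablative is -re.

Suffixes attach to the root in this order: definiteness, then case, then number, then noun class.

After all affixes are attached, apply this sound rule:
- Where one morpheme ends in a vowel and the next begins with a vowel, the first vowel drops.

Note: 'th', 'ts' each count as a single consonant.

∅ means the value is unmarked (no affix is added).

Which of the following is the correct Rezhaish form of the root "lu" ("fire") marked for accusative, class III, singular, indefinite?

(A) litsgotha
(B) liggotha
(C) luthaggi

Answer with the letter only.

B

Attach definiteness indefinite -i → lui.
Attach case accusative -g → luig.
Attach number singular -go → luiggo.
Attach noun class class III -tha → luiggotha.
Apply vowel deletion: luiggotha → liggotha.
So the correct form is liggotha, option (B).
(A) litsgotha is wrong: it uses dative instead of accusative for case.
(C) luthaggi is wrong: it has the affixes in the wrong order.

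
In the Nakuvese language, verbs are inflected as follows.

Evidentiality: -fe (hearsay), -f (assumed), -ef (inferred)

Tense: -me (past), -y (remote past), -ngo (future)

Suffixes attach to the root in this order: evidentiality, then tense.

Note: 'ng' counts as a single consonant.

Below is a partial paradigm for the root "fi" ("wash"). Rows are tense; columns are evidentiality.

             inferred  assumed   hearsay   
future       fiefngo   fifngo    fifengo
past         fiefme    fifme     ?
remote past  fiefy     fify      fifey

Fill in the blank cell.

Attach evidentiality hearsay -fe → fife.
Attach tense past -me → fifeme.

fifeme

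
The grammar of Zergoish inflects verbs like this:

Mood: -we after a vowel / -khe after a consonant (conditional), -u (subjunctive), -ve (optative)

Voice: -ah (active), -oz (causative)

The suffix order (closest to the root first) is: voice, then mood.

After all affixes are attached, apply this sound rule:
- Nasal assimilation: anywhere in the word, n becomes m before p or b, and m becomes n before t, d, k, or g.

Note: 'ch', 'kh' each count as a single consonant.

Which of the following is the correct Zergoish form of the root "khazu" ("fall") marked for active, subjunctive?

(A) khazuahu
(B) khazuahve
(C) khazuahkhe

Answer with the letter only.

Attach voice active -ah → khazuah.
Attach mood subjunctive -u → khazuahu.
Nasal assimilation: no change.
So the correct form is khazuahu, option (A).
(C) khazuahkhe is wrong: it uses conditional instead of subjunctive for mood.
(B) khazuahve is wrong: it uses optative instead of subjunctive for mood.

A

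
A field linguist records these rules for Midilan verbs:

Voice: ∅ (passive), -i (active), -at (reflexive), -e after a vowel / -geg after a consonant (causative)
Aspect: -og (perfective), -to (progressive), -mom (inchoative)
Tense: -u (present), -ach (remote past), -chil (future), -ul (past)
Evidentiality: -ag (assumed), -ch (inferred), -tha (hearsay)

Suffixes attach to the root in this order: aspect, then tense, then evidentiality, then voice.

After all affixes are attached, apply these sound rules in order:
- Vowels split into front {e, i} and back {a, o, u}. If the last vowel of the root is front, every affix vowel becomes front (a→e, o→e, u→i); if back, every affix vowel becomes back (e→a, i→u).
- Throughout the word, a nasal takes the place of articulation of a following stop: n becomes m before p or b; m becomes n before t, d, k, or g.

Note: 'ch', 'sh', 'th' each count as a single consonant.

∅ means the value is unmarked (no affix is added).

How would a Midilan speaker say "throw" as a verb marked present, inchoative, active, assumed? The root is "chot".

chotmomuagu

Attach aspect inchoative -mom → chotmom.
Attach tense present -u → chotmomu.
Attach evidentiality assumed -ag → chotmomuag.
Attach voice active -i → chotmomuagi.
Apply vowel harmony: chotmomuagi → chotmomuagu.
Nasal assimilation: no change.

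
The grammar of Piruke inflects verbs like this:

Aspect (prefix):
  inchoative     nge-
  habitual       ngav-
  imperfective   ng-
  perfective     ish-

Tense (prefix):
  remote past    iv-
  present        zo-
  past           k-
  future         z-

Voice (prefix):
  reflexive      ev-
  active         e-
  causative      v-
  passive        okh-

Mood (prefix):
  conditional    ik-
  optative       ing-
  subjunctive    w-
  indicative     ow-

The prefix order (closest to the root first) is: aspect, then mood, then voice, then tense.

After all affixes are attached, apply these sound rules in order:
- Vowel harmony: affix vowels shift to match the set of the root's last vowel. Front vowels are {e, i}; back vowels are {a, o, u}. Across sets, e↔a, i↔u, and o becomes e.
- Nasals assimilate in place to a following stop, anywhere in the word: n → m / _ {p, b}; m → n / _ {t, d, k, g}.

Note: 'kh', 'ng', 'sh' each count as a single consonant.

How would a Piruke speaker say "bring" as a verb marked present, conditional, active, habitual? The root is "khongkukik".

zeeikngevkhongkukik

Attach aspect habitual ngav- → ngavkhongkukik.
Attach mood conditional ik- → ikngavkhongkukik.
Attach voice active e- → eikngavkhongkukik.
Attach tense present zo- → zoeikngavkhongkukik.
Apply vowel harmony: zoeikngavkhongkukik → zeeikngevkhongkukik.
Nasal assimilation: no change.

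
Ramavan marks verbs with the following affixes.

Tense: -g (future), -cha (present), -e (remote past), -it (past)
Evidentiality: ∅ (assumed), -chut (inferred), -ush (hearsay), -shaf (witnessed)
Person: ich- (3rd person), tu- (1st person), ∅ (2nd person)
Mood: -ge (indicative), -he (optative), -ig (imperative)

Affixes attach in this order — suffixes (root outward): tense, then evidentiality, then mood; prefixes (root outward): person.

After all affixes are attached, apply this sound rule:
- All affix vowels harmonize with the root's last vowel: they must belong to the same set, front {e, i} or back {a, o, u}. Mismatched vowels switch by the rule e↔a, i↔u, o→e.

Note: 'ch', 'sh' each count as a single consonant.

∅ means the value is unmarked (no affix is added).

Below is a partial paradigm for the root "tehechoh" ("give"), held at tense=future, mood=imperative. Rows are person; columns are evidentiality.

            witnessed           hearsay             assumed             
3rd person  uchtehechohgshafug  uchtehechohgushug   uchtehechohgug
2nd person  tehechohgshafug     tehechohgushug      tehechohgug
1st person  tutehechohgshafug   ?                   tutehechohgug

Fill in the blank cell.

Attach tense future -g → tehechohg.
Attach person 1st person tu- → tutehechohg.
Attach evidentiality hearsay -ush → tutehechohgush.
Attach mood imperative -ig → tutehechohgushig.
Apply vowel harmony: tutehechohgushig → tutehechohgushug.

tutehechohgushug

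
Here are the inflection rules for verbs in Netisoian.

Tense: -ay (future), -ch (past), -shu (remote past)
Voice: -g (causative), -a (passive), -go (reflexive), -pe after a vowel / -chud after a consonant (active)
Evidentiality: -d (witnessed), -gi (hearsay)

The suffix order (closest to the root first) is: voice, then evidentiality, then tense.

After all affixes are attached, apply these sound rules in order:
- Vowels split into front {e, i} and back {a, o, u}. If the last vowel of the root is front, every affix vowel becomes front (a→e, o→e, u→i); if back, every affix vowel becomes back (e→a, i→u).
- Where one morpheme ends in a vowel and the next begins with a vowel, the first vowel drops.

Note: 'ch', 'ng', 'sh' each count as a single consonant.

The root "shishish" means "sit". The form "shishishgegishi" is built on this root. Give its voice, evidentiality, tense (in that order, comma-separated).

Segment: shishish-go-gi-shu.
voice: -go → reflexive.
evidentiality: -gi → hearsay.
tense: -shu → remote past.

reflexive, hearsay, remote past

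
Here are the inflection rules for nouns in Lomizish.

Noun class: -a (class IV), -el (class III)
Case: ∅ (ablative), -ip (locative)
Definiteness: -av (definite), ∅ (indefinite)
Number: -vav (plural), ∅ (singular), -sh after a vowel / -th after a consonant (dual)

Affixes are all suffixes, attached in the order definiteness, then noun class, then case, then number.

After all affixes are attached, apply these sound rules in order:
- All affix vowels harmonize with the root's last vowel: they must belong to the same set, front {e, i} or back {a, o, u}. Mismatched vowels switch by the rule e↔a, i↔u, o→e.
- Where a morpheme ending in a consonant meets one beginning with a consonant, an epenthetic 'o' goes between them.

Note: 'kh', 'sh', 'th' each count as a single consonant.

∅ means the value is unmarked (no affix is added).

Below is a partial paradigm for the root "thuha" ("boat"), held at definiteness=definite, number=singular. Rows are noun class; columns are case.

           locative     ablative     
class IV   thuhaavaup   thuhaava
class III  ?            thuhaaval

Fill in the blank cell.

Attach definiteness definite -av → thuhaav.
Attach noun class class III -el → thuhaavel.
Attach case locative -ip → thuhaavelip.
number = singular: zero marking, form stays thuhaavelip.
Apply vowel harmony: thuhaavelip → thuhaavalup.
Epenthesis: no change.

thuhaavalup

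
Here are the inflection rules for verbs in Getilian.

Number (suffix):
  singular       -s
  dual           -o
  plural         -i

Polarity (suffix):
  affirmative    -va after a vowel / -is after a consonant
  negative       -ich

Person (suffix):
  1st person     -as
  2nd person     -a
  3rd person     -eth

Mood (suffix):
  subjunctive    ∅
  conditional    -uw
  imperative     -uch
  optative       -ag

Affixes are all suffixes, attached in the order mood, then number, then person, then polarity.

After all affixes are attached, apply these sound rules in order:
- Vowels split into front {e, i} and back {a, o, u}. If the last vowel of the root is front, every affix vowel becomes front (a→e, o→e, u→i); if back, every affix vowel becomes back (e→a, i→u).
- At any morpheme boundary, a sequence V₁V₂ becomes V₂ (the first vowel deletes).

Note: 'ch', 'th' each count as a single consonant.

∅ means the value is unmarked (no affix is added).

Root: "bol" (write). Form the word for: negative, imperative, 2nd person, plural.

Attach mood imperative -uch → boluch.
Attach number plural -i → boluchi.
Attach person 2nd person -a → boluchia.
Attach polarity negative -ich → boluchiaich.
Apply vowel harmony: boluchiaich → boluchuauch.
Apply vowel deletion: boluchuauch → boluchuch.

boluchuch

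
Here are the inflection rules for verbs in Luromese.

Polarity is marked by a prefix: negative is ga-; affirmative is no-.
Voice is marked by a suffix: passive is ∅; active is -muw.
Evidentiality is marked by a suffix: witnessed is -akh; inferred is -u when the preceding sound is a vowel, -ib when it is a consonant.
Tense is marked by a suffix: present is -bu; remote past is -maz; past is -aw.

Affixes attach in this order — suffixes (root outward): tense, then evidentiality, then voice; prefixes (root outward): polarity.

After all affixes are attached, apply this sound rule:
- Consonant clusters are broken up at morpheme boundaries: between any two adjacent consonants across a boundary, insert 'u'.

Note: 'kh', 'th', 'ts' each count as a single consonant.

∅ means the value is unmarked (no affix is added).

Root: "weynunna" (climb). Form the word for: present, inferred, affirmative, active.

Attach tense present -bu → weynunnabu.
Attach evidentiality inferred -u (after vowel 'u') → weynunnabuu.
Attach polarity affirmative no- → noweynunnabuu.
Attach voice active -muw → noweynunnabuumuw.
Epenthesis: no change.

noweynunnabuumuw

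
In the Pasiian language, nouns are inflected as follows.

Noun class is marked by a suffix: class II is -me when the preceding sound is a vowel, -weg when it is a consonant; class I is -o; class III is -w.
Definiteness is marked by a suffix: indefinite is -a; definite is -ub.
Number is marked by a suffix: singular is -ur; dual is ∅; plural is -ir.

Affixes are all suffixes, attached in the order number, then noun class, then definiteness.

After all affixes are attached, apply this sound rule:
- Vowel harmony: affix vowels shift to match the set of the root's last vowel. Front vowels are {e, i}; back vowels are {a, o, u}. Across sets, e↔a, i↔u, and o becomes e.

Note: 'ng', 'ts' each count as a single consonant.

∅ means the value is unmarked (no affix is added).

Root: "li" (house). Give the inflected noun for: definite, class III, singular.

Attach number singular -ur → liur.
Attach noun class class III -w → liurw.
Attach definiteness definite -ub → liurwub.
Apply vowel harmony: liurwub → liirwib.

liirwib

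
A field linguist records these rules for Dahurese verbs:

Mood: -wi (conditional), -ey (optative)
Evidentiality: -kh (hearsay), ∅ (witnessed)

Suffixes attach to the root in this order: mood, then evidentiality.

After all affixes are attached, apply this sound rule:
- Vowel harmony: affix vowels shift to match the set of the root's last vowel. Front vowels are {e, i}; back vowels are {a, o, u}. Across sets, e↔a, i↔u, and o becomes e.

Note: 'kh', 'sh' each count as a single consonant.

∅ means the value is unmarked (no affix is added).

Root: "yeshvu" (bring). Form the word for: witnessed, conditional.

yeshvuwu

Attach mood conditional -wi → yeshvuwi.
evidentiality = witnessed: zero marking, form stays yeshvuwi.
Apply vowel harmony: yeshvuwi → yeshvuwu.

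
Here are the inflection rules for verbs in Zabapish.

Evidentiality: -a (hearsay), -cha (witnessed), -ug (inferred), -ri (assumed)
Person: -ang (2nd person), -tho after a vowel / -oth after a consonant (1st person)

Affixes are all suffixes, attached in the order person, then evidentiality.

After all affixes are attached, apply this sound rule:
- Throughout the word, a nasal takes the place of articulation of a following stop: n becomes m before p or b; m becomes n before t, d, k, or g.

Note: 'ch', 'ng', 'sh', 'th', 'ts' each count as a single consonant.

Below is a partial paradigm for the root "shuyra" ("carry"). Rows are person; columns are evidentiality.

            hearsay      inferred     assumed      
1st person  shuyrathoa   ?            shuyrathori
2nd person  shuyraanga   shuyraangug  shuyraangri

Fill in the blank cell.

shuyrathoug

Attach person 1st person -tho (after vowel 'a') → shuyratho.
Attach evidentiality inferred -ug → shuyrathoug.
Nasal assimilation: no change.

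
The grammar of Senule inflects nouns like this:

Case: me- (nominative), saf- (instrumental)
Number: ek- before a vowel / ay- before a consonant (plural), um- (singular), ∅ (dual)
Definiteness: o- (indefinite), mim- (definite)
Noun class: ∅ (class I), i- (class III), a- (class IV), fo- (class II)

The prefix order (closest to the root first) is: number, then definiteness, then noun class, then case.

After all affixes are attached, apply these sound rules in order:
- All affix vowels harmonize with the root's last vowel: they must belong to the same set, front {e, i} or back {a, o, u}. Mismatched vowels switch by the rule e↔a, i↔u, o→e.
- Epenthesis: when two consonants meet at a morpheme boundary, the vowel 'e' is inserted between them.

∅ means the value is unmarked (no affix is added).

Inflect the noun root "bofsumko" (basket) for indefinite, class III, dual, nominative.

number = dual: zero marking, form stays bofsumko.
Attach definiteness indefinite o- → obofsumko.
Attach noun class class III i- → iobofsumko.
Attach case nominative me- → meiobofsumko.
Apply vowel harmony: meiobofsumko → mauobofsumko.
Epenthesis: no change.

mauobofsumko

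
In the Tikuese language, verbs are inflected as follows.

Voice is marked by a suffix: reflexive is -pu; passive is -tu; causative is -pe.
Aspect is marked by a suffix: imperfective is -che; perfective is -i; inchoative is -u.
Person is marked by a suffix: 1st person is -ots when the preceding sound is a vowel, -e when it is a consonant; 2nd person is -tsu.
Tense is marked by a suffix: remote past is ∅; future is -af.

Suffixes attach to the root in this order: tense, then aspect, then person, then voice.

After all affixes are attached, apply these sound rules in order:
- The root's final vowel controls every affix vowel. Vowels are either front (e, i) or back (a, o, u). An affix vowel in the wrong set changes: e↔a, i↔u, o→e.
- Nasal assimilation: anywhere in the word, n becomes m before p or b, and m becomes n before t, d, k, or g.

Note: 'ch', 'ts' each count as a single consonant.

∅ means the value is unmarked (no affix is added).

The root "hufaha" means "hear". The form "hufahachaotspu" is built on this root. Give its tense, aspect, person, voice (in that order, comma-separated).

Segment: hufaha-che-ots-pu.
tense: ∅ → remote past.
aspect: -che → imperfective.
person: -ots/e → 1st person.
voice: -pu → reflexive.

remote past, imperfective, 1st person, reflexive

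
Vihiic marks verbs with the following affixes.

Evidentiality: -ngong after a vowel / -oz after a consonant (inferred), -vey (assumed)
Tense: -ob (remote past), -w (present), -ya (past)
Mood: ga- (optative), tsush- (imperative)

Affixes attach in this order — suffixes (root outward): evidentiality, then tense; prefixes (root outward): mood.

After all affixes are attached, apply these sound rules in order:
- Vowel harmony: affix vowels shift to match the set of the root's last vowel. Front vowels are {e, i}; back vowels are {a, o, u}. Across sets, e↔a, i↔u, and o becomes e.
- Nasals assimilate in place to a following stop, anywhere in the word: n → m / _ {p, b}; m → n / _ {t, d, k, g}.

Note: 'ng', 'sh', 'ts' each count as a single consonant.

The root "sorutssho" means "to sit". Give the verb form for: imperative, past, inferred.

tsushsorutsshongongya

Attach evidentiality inferred -ngong (after vowel 'o') → sorutsshongong.
Attach mood imperative tsush- → tsushsorutsshongong.
Attach tense past -ya → tsushsorutsshongongya.
Vowel harmony: no change.
Nasal assimilation: no change.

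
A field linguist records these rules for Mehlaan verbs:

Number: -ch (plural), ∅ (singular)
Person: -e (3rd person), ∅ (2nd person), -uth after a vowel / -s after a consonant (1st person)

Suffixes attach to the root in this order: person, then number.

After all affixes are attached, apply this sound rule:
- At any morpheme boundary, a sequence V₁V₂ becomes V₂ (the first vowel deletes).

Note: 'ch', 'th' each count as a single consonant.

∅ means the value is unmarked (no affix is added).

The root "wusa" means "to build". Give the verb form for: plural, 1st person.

wusuthch

Attach person 1st person -uth (after vowel 'a') → wusauth.
Attach number plural -ch → wusauthch.
Apply vowel deletion: wusauthch → wusuthch.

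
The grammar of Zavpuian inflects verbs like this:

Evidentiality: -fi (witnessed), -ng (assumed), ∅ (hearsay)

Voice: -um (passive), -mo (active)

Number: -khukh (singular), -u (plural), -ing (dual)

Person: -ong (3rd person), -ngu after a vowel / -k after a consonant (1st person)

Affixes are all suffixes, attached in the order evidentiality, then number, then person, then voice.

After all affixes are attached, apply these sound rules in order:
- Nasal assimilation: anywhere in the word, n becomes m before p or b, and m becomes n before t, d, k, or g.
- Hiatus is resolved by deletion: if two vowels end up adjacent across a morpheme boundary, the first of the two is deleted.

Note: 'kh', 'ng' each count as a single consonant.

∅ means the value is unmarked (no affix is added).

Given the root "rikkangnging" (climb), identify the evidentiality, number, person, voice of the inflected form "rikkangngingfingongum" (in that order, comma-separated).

witnessed, dual, 3rd person, passive

Segment: rikkangnging-fi-ing-ong-um.
evidentiality: -fi → witnessed.
number: -ing → dual.
person: -ong → 3rd person.
voice: -um → passive.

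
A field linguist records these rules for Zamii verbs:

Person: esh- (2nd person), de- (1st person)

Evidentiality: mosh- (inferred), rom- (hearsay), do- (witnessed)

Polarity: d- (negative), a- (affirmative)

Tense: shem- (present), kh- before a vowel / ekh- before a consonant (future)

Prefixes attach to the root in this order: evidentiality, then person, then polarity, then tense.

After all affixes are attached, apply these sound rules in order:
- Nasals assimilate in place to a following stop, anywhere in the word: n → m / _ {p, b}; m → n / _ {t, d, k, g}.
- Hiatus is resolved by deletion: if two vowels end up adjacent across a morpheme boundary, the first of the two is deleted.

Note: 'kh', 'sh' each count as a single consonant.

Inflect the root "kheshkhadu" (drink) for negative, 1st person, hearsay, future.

ekhdderomkheshkhadu

Attach evidentiality hearsay rom- → romkheshkhadu.
Attach person 1st person de- → deromkheshkhadu.
Attach polarity negative d- → dderomkheshkhadu.
Attach tense future ekh- (before consonant 'd') → ekhdderomkheshkhadu.
Nasal assimilation: no change.
Vowel deletion: no change.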